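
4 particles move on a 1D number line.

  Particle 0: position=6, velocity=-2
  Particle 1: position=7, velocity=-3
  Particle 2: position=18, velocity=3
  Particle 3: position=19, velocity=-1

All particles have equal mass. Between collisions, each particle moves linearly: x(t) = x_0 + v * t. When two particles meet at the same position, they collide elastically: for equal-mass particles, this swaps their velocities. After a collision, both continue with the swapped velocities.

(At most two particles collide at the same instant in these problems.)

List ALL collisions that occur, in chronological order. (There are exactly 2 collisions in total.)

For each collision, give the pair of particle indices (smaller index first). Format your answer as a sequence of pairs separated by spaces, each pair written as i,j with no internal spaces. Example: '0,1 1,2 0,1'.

Collision at t=1/4: particles 2 and 3 swap velocities; positions: p0=11/2 p1=25/4 p2=75/4 p3=75/4; velocities now: v0=-2 v1=-3 v2=-1 v3=3
Collision at t=1: particles 0 and 1 swap velocities; positions: p0=4 p1=4 p2=18 p3=21; velocities now: v0=-3 v1=-2 v2=-1 v3=3

Answer: 2,3 0,1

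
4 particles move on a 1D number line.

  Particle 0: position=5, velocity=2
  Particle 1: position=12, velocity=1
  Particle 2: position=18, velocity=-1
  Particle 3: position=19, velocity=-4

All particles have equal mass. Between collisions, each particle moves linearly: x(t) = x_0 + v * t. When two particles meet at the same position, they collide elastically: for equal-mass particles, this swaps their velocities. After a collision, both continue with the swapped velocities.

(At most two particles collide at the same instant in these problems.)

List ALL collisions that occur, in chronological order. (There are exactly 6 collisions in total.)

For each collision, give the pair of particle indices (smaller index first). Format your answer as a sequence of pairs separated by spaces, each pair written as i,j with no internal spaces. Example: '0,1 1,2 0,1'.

Collision at t=1/3: particles 2 and 3 swap velocities; positions: p0=17/3 p1=37/3 p2=53/3 p3=53/3; velocities now: v0=2 v1=1 v2=-4 v3=-1
Collision at t=7/5: particles 1 and 2 swap velocities; positions: p0=39/5 p1=67/5 p2=67/5 p3=83/5; velocities now: v0=2 v1=-4 v2=1 v3=-1
Collision at t=7/3: particles 0 and 1 swap velocities; positions: p0=29/3 p1=29/3 p2=43/3 p3=47/3; velocities now: v0=-4 v1=2 v2=1 v3=-1
Collision at t=3: particles 2 and 3 swap velocities; positions: p0=7 p1=11 p2=15 p3=15; velocities now: v0=-4 v1=2 v2=-1 v3=1
Collision at t=13/3: particles 1 and 2 swap velocities; positions: p0=5/3 p1=41/3 p2=41/3 p3=49/3; velocities now: v0=-4 v1=-1 v2=2 v3=1
Collision at t=7: particles 2 and 3 swap velocities; positions: p0=-9 p1=11 p2=19 p3=19; velocities now: v0=-4 v1=-1 v2=1 v3=2

Answer: 2,3 1,2 0,1 2,3 1,2 2,3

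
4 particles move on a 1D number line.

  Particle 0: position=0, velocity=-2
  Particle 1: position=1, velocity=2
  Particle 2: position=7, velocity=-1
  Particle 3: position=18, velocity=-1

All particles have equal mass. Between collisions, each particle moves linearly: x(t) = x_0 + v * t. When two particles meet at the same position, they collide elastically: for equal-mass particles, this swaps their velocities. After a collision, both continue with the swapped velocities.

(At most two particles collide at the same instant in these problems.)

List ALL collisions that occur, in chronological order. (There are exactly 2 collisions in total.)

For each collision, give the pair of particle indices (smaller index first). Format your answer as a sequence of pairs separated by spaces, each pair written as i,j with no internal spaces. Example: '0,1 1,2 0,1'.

Collision at t=2: particles 1 and 2 swap velocities; positions: p0=-4 p1=5 p2=5 p3=16; velocities now: v0=-2 v1=-1 v2=2 v3=-1
Collision at t=17/3: particles 2 and 3 swap velocities; positions: p0=-34/3 p1=4/3 p2=37/3 p3=37/3; velocities now: v0=-2 v1=-1 v2=-1 v3=2

Answer: 1,2 2,3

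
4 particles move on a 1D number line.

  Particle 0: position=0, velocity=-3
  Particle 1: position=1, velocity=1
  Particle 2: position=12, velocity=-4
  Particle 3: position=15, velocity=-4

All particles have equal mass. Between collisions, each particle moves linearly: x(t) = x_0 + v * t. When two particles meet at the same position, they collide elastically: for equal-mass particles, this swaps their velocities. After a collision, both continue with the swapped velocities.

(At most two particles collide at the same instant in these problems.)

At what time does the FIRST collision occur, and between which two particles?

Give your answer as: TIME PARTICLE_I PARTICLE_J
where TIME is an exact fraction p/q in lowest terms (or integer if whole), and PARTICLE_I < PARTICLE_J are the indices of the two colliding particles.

Answer: 11/5 1 2

Derivation:
Pair (0,1): pos 0,1 vel -3,1 -> not approaching (rel speed -4 <= 0)
Pair (1,2): pos 1,12 vel 1,-4 -> gap=11, closing at 5/unit, collide at t=11/5
Pair (2,3): pos 12,15 vel -4,-4 -> not approaching (rel speed 0 <= 0)
Earliest collision: t=11/5 between 1 and 2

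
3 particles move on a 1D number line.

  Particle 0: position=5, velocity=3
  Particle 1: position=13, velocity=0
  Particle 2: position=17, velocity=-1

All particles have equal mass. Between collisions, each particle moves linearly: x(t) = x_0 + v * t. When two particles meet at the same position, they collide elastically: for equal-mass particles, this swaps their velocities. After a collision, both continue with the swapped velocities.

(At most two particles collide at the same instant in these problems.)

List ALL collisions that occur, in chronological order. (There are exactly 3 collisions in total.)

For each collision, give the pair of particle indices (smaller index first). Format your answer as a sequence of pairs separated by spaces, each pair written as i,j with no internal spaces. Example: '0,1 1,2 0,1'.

Answer: 0,1 1,2 0,1

Derivation:
Collision at t=8/3: particles 0 and 1 swap velocities; positions: p0=13 p1=13 p2=43/3; velocities now: v0=0 v1=3 v2=-1
Collision at t=3: particles 1 and 2 swap velocities; positions: p0=13 p1=14 p2=14; velocities now: v0=0 v1=-1 v2=3
Collision at t=4: particles 0 and 1 swap velocities; positions: p0=13 p1=13 p2=17; velocities now: v0=-1 v1=0 v2=3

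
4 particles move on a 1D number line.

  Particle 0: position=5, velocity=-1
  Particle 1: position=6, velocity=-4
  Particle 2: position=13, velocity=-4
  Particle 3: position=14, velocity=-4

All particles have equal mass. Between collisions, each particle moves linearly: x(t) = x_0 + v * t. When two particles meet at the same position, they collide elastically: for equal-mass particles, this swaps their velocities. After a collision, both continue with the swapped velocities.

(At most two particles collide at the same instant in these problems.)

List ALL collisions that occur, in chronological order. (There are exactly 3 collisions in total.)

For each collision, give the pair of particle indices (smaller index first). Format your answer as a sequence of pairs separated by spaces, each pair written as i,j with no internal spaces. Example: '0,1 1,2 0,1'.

Answer: 0,1 1,2 2,3

Derivation:
Collision at t=1/3: particles 0 and 1 swap velocities; positions: p0=14/3 p1=14/3 p2=35/3 p3=38/3; velocities now: v0=-4 v1=-1 v2=-4 v3=-4
Collision at t=8/3: particles 1 and 2 swap velocities; positions: p0=-14/3 p1=7/3 p2=7/3 p3=10/3; velocities now: v0=-4 v1=-4 v2=-1 v3=-4
Collision at t=3: particles 2 and 3 swap velocities; positions: p0=-6 p1=1 p2=2 p3=2; velocities now: v0=-4 v1=-4 v2=-4 v3=-1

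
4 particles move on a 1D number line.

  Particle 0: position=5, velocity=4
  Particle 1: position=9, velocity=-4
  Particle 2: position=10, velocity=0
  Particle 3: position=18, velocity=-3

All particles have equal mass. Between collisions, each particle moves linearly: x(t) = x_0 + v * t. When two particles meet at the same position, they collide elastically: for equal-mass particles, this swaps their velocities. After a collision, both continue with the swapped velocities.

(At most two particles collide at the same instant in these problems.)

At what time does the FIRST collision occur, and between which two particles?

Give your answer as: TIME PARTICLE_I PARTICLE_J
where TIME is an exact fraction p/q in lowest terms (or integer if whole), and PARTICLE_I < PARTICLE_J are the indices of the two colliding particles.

Answer: 1/2 0 1

Derivation:
Pair (0,1): pos 5,9 vel 4,-4 -> gap=4, closing at 8/unit, collide at t=1/2
Pair (1,2): pos 9,10 vel -4,0 -> not approaching (rel speed -4 <= 0)
Pair (2,3): pos 10,18 vel 0,-3 -> gap=8, closing at 3/unit, collide at t=8/3
Earliest collision: t=1/2 between 0 and 1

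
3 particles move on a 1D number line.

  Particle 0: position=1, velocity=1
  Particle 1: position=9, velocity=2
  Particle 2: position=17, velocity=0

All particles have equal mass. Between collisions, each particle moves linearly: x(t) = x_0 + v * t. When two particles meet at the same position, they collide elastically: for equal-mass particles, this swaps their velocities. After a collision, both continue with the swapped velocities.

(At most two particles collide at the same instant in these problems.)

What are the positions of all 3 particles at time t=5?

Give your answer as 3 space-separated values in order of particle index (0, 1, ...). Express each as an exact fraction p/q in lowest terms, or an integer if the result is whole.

Answer: 6 17 19

Derivation:
Collision at t=4: particles 1 and 2 swap velocities; positions: p0=5 p1=17 p2=17; velocities now: v0=1 v1=0 v2=2
Advance to t=5 (no further collisions before then); velocities: v0=1 v1=0 v2=2; positions = 6 17 19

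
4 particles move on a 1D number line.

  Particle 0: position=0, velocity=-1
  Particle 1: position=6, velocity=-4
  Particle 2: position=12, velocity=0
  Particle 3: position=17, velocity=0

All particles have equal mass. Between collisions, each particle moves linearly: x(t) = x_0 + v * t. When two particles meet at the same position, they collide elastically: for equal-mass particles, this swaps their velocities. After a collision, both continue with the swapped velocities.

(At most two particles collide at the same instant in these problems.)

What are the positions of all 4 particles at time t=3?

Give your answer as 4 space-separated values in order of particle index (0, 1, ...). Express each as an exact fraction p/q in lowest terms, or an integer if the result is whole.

Collision at t=2: particles 0 and 1 swap velocities; positions: p0=-2 p1=-2 p2=12 p3=17; velocities now: v0=-4 v1=-1 v2=0 v3=0
Advance to t=3 (no further collisions before then); velocities: v0=-4 v1=-1 v2=0 v3=0; positions = -6 -3 12 17

Answer: -6 -3 12 17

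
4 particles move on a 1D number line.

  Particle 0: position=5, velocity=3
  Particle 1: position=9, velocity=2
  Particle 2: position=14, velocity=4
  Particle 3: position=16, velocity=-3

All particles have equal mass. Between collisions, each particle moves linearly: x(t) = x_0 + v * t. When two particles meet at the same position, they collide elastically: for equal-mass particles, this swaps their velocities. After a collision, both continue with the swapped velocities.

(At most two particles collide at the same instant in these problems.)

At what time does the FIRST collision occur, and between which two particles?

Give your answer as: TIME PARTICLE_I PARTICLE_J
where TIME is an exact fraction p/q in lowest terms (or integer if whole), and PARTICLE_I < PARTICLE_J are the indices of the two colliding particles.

Answer: 2/7 2 3

Derivation:
Pair (0,1): pos 5,9 vel 3,2 -> gap=4, closing at 1/unit, collide at t=4
Pair (1,2): pos 9,14 vel 2,4 -> not approaching (rel speed -2 <= 0)
Pair (2,3): pos 14,16 vel 4,-3 -> gap=2, closing at 7/unit, collide at t=2/7
Earliest collision: t=2/7 between 2 and 3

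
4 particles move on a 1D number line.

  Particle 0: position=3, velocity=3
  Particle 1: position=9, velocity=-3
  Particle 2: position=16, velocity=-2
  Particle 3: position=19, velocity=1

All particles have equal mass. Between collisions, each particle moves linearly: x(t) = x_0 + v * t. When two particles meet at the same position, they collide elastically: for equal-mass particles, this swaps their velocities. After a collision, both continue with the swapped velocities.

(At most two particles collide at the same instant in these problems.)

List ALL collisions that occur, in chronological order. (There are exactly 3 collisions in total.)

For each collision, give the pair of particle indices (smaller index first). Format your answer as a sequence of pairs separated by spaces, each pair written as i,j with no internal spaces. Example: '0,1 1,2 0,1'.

Collision at t=1: particles 0 and 1 swap velocities; positions: p0=6 p1=6 p2=14 p3=20; velocities now: v0=-3 v1=3 v2=-2 v3=1
Collision at t=13/5: particles 1 and 2 swap velocities; positions: p0=6/5 p1=54/5 p2=54/5 p3=108/5; velocities now: v0=-3 v1=-2 v2=3 v3=1
Collision at t=8: particles 2 and 3 swap velocities; positions: p0=-15 p1=0 p2=27 p3=27; velocities now: v0=-3 v1=-2 v2=1 v3=3

Answer: 0,1 1,2 2,3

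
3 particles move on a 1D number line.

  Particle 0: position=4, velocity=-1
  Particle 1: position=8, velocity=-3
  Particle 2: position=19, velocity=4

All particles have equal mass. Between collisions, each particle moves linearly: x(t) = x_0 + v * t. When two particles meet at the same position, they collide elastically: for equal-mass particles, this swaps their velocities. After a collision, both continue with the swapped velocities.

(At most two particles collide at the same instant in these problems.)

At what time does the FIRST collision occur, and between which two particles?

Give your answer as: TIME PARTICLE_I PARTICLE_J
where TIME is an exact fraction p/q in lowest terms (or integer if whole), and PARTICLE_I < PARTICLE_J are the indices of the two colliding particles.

Answer: 2 0 1

Derivation:
Pair (0,1): pos 4,8 vel -1,-3 -> gap=4, closing at 2/unit, collide at t=2
Pair (1,2): pos 8,19 vel -3,4 -> not approaching (rel speed -7 <= 0)
Earliest collision: t=2 between 0 and 1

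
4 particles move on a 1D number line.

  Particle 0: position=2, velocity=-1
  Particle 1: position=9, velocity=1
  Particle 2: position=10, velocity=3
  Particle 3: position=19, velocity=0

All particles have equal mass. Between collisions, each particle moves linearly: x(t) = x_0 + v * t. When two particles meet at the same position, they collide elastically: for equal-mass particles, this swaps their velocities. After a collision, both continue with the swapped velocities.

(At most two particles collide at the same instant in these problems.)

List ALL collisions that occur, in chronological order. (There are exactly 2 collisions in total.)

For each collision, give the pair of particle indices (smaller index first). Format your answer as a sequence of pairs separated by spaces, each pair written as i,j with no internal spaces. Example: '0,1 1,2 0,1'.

Answer: 2,3 1,2

Derivation:
Collision at t=3: particles 2 and 3 swap velocities; positions: p0=-1 p1=12 p2=19 p3=19; velocities now: v0=-1 v1=1 v2=0 v3=3
Collision at t=10: particles 1 and 2 swap velocities; positions: p0=-8 p1=19 p2=19 p3=40; velocities now: v0=-1 v1=0 v2=1 v3=3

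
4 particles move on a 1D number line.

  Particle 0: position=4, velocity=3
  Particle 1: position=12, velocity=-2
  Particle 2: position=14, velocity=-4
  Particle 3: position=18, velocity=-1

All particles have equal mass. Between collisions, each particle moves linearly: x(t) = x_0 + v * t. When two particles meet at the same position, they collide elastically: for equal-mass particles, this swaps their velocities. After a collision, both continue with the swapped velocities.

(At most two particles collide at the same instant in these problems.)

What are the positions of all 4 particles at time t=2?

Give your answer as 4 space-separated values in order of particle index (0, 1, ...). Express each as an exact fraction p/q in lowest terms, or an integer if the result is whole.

Answer: 6 8 10 16

Derivation:
Collision at t=1: particles 1 and 2 swap velocities; positions: p0=7 p1=10 p2=10 p3=17; velocities now: v0=3 v1=-4 v2=-2 v3=-1
Collision at t=10/7: particles 0 and 1 swap velocities; positions: p0=58/7 p1=58/7 p2=64/7 p3=116/7; velocities now: v0=-4 v1=3 v2=-2 v3=-1
Collision at t=8/5: particles 1 and 2 swap velocities; positions: p0=38/5 p1=44/5 p2=44/5 p3=82/5; velocities now: v0=-4 v1=-2 v2=3 v3=-1
Advance to t=2 (no further collisions before then); velocities: v0=-4 v1=-2 v2=3 v3=-1; positions = 6 8 10 16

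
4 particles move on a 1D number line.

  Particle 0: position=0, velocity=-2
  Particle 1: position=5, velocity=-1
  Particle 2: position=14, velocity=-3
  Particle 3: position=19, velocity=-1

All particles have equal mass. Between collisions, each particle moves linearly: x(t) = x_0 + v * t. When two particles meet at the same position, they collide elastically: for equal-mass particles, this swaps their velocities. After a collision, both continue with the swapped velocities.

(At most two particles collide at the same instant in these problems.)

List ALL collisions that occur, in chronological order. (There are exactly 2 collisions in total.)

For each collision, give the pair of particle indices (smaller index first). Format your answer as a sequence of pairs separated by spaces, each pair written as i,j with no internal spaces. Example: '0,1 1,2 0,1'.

Collision at t=9/2: particles 1 and 2 swap velocities; positions: p0=-9 p1=1/2 p2=1/2 p3=29/2; velocities now: v0=-2 v1=-3 v2=-1 v3=-1
Collision at t=14: particles 0 and 1 swap velocities; positions: p0=-28 p1=-28 p2=-9 p3=5; velocities now: v0=-3 v1=-2 v2=-1 v3=-1

Answer: 1,2 0,1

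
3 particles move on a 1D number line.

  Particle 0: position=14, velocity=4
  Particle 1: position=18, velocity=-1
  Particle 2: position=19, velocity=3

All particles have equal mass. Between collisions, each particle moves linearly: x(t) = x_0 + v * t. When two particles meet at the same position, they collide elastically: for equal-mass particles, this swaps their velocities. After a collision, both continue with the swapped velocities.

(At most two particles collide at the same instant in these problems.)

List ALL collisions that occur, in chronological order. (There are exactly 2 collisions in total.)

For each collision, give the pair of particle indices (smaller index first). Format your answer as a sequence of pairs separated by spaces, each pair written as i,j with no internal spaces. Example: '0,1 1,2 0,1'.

Answer: 0,1 1,2

Derivation:
Collision at t=4/5: particles 0 and 1 swap velocities; positions: p0=86/5 p1=86/5 p2=107/5; velocities now: v0=-1 v1=4 v2=3
Collision at t=5: particles 1 and 2 swap velocities; positions: p0=13 p1=34 p2=34; velocities now: v0=-1 v1=3 v2=4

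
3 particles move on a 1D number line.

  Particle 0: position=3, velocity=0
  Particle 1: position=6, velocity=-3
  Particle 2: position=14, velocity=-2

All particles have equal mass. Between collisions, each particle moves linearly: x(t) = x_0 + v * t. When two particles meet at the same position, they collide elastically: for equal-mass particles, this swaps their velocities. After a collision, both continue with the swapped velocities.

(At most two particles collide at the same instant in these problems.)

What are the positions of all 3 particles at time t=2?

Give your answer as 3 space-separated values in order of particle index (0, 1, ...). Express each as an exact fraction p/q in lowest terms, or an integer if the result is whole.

Answer: 0 3 10

Derivation:
Collision at t=1: particles 0 and 1 swap velocities; positions: p0=3 p1=3 p2=12; velocities now: v0=-3 v1=0 v2=-2
Advance to t=2 (no further collisions before then); velocities: v0=-3 v1=0 v2=-2; positions = 0 3 10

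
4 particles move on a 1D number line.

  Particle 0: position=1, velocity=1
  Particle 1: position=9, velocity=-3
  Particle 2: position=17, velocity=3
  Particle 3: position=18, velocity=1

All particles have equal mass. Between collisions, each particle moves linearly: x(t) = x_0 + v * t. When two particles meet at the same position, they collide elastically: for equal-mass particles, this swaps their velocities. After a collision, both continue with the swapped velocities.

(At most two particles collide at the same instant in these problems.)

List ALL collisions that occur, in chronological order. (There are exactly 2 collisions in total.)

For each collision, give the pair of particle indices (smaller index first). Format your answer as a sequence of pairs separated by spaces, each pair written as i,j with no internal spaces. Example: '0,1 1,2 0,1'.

Answer: 2,3 0,1

Derivation:
Collision at t=1/2: particles 2 and 3 swap velocities; positions: p0=3/2 p1=15/2 p2=37/2 p3=37/2; velocities now: v0=1 v1=-3 v2=1 v3=3
Collision at t=2: particles 0 and 1 swap velocities; positions: p0=3 p1=3 p2=20 p3=23; velocities now: v0=-3 v1=1 v2=1 v3=3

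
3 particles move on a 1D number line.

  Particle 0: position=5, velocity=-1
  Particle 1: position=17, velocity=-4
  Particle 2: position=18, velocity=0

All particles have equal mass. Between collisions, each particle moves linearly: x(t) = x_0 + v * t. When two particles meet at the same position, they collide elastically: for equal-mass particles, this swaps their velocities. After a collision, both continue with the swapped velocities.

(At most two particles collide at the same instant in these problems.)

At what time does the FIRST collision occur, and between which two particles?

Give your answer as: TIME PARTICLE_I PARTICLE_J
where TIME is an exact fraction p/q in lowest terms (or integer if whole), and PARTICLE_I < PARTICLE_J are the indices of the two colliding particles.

Pair (0,1): pos 5,17 vel -1,-4 -> gap=12, closing at 3/unit, collide at t=4
Pair (1,2): pos 17,18 vel -4,0 -> not approaching (rel speed -4 <= 0)
Earliest collision: t=4 between 0 and 1

Answer: 4 0 1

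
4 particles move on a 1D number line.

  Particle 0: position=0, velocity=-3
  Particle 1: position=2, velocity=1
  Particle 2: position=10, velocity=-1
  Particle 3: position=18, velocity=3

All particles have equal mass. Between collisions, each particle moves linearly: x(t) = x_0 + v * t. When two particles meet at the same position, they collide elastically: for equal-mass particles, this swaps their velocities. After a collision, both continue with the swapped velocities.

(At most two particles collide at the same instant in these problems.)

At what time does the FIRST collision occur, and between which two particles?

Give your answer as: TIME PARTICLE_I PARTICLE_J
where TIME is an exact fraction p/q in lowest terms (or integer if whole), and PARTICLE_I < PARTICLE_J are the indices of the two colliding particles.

Pair (0,1): pos 0,2 vel -3,1 -> not approaching (rel speed -4 <= 0)
Pair (1,2): pos 2,10 vel 1,-1 -> gap=8, closing at 2/unit, collide at t=4
Pair (2,3): pos 10,18 vel -1,3 -> not approaching (rel speed -4 <= 0)
Earliest collision: t=4 between 1 and 2

Answer: 4 1 2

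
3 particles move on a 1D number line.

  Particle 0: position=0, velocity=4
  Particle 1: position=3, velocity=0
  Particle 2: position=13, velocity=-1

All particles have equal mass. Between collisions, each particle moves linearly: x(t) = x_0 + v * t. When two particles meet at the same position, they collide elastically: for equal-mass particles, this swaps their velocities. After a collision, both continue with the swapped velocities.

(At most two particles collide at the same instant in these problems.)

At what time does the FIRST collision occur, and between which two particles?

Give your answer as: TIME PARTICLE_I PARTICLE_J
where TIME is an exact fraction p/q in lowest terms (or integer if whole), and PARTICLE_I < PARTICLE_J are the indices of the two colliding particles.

Pair (0,1): pos 0,3 vel 4,0 -> gap=3, closing at 4/unit, collide at t=3/4
Pair (1,2): pos 3,13 vel 0,-1 -> gap=10, closing at 1/unit, collide at t=10
Earliest collision: t=3/4 between 0 and 1

Answer: 3/4 0 1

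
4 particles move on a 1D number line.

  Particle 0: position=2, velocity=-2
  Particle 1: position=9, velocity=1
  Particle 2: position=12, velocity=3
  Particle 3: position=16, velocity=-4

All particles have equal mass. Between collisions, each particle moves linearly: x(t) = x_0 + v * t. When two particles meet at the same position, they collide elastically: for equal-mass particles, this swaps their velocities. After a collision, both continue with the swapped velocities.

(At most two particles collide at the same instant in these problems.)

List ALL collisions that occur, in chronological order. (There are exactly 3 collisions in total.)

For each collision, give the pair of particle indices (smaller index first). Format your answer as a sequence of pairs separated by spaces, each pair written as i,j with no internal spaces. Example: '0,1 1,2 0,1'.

Collision at t=4/7: particles 2 and 3 swap velocities; positions: p0=6/7 p1=67/7 p2=96/7 p3=96/7; velocities now: v0=-2 v1=1 v2=-4 v3=3
Collision at t=7/5: particles 1 and 2 swap velocities; positions: p0=-4/5 p1=52/5 p2=52/5 p3=81/5; velocities now: v0=-2 v1=-4 v2=1 v3=3
Collision at t=7: particles 0 and 1 swap velocities; positions: p0=-12 p1=-12 p2=16 p3=33; velocities now: v0=-4 v1=-2 v2=1 v3=3

Answer: 2,3 1,2 0,1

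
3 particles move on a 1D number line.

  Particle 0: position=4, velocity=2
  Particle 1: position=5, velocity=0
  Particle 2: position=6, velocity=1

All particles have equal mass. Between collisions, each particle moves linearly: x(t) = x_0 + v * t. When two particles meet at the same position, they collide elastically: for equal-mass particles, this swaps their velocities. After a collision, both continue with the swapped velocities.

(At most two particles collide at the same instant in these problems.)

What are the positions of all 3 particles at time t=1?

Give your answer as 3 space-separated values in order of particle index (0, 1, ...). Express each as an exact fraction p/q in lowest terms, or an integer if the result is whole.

Collision at t=1/2: particles 0 and 1 swap velocities; positions: p0=5 p1=5 p2=13/2; velocities now: v0=0 v1=2 v2=1
Advance to t=1 (no further collisions before then); velocities: v0=0 v1=2 v2=1; positions = 5 6 7

Answer: 5 6 7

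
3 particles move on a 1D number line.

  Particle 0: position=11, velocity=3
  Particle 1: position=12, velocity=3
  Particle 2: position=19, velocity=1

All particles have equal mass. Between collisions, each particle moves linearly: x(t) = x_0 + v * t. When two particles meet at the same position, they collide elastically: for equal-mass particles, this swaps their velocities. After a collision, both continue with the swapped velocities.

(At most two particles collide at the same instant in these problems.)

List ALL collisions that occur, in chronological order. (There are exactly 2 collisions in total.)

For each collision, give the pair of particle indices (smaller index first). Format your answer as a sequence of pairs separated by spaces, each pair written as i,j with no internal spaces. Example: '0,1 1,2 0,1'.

Collision at t=7/2: particles 1 and 2 swap velocities; positions: p0=43/2 p1=45/2 p2=45/2; velocities now: v0=3 v1=1 v2=3
Collision at t=4: particles 0 and 1 swap velocities; positions: p0=23 p1=23 p2=24; velocities now: v0=1 v1=3 v2=3

Answer: 1,2 0,1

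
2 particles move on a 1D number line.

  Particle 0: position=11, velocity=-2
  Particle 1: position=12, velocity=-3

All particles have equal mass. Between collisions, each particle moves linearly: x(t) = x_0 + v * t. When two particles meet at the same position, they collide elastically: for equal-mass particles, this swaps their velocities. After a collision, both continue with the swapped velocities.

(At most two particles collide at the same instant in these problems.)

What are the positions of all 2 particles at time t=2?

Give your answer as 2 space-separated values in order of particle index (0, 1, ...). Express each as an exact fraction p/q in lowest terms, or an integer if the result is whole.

Collision at t=1: particles 0 and 1 swap velocities; positions: p0=9 p1=9; velocities now: v0=-3 v1=-2
Advance to t=2 (no further collisions before then); velocities: v0=-3 v1=-2; positions = 6 7

Answer: 6 7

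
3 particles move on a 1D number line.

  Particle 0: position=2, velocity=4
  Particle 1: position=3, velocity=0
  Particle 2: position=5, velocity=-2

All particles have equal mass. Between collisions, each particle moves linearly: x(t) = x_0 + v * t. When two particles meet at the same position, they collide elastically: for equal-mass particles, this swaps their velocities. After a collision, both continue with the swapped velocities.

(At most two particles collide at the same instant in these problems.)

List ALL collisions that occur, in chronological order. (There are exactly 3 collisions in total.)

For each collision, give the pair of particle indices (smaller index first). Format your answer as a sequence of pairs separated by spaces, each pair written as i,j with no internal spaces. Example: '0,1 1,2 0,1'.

Answer: 0,1 1,2 0,1

Derivation:
Collision at t=1/4: particles 0 and 1 swap velocities; positions: p0=3 p1=3 p2=9/2; velocities now: v0=0 v1=4 v2=-2
Collision at t=1/2: particles 1 and 2 swap velocities; positions: p0=3 p1=4 p2=4; velocities now: v0=0 v1=-2 v2=4
Collision at t=1: particles 0 and 1 swap velocities; positions: p0=3 p1=3 p2=6; velocities now: v0=-2 v1=0 v2=4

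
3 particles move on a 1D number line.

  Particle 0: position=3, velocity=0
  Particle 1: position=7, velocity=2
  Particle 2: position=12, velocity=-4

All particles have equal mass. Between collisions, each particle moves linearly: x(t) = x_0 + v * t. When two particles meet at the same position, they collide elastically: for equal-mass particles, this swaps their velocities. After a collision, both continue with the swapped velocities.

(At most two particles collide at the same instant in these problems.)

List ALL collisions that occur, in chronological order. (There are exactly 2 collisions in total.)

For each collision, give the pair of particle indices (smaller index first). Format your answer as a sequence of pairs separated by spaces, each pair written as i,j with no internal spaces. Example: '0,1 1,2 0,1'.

Collision at t=5/6: particles 1 and 2 swap velocities; positions: p0=3 p1=26/3 p2=26/3; velocities now: v0=0 v1=-4 v2=2
Collision at t=9/4: particles 0 and 1 swap velocities; positions: p0=3 p1=3 p2=23/2; velocities now: v0=-4 v1=0 v2=2

Answer: 1,2 0,1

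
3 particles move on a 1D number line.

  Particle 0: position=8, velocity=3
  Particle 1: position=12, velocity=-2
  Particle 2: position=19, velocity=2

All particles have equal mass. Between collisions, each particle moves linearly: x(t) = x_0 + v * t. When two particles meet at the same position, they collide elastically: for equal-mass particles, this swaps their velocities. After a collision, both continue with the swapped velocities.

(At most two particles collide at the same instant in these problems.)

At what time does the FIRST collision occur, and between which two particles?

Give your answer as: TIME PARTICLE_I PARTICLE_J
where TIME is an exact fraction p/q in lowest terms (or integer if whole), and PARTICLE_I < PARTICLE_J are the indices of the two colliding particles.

Answer: 4/5 0 1

Derivation:
Pair (0,1): pos 8,12 vel 3,-2 -> gap=4, closing at 5/unit, collide at t=4/5
Pair (1,2): pos 12,19 vel -2,2 -> not approaching (rel speed -4 <= 0)
Earliest collision: t=4/5 between 0 and 1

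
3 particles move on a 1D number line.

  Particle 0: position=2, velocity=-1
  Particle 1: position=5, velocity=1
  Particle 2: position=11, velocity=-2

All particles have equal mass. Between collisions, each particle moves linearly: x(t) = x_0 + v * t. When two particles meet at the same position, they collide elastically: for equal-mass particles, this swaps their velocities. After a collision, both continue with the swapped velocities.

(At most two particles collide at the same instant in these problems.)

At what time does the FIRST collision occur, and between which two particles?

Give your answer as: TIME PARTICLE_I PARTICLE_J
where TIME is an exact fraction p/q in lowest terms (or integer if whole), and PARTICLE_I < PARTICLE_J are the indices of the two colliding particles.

Pair (0,1): pos 2,5 vel -1,1 -> not approaching (rel speed -2 <= 0)
Pair (1,2): pos 5,11 vel 1,-2 -> gap=6, closing at 3/unit, collide at t=2
Earliest collision: t=2 between 1 and 2

Answer: 2 1 2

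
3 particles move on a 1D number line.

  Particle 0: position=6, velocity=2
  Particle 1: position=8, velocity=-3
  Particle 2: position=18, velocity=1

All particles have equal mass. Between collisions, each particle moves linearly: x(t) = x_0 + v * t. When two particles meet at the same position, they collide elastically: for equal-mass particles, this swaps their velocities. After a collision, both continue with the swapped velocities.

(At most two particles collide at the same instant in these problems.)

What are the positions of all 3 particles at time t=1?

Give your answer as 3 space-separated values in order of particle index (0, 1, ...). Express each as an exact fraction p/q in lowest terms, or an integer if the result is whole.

Answer: 5 8 19

Derivation:
Collision at t=2/5: particles 0 and 1 swap velocities; positions: p0=34/5 p1=34/5 p2=92/5; velocities now: v0=-3 v1=2 v2=1
Advance to t=1 (no further collisions before then); velocities: v0=-3 v1=2 v2=1; positions = 5 8 19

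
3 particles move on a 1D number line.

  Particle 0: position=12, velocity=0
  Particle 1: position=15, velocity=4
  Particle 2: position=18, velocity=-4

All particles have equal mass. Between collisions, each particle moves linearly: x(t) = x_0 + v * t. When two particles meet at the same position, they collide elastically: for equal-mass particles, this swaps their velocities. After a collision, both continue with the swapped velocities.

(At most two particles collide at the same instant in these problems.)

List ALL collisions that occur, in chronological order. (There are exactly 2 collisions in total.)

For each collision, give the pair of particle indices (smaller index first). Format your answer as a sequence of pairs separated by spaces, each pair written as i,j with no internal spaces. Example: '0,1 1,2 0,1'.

Collision at t=3/8: particles 1 and 2 swap velocities; positions: p0=12 p1=33/2 p2=33/2; velocities now: v0=0 v1=-4 v2=4
Collision at t=3/2: particles 0 and 1 swap velocities; positions: p0=12 p1=12 p2=21; velocities now: v0=-4 v1=0 v2=4

Answer: 1,2 0,1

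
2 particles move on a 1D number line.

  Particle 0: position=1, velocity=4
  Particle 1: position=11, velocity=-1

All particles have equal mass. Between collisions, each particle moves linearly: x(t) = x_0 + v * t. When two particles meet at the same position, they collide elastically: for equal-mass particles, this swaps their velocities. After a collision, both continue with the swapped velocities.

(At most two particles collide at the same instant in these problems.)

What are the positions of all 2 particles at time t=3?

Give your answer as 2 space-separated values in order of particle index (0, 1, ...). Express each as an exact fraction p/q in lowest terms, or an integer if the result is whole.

Collision at t=2: particles 0 and 1 swap velocities; positions: p0=9 p1=9; velocities now: v0=-1 v1=4
Advance to t=3 (no further collisions before then); velocities: v0=-1 v1=4; positions = 8 13

Answer: 8 13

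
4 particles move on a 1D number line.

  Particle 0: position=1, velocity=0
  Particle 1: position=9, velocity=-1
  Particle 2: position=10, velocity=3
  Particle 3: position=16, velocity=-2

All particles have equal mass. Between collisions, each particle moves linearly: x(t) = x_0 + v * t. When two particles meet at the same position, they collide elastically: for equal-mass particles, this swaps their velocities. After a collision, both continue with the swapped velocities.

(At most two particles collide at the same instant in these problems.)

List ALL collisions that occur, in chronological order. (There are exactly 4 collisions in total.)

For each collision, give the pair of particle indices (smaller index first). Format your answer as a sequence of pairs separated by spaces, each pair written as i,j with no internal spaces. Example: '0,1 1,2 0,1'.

Collision at t=6/5: particles 2 and 3 swap velocities; positions: p0=1 p1=39/5 p2=68/5 p3=68/5; velocities now: v0=0 v1=-1 v2=-2 v3=3
Collision at t=7: particles 1 and 2 swap velocities; positions: p0=1 p1=2 p2=2 p3=31; velocities now: v0=0 v1=-2 v2=-1 v3=3
Collision at t=15/2: particles 0 and 1 swap velocities; positions: p0=1 p1=1 p2=3/2 p3=65/2; velocities now: v0=-2 v1=0 v2=-1 v3=3
Collision at t=8: particles 1 and 2 swap velocities; positions: p0=0 p1=1 p2=1 p3=34; velocities now: v0=-2 v1=-1 v2=0 v3=3

Answer: 2,3 1,2 0,1 1,2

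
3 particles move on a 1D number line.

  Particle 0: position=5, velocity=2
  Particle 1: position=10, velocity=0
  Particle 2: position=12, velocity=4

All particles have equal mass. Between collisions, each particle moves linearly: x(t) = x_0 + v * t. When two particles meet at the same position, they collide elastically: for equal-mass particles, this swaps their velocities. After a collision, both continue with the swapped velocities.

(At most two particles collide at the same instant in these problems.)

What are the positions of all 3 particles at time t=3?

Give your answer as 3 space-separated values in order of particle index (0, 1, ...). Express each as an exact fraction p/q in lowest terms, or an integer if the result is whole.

Collision at t=5/2: particles 0 and 1 swap velocities; positions: p0=10 p1=10 p2=22; velocities now: v0=0 v1=2 v2=4
Advance to t=3 (no further collisions before then); velocities: v0=0 v1=2 v2=4; positions = 10 11 24

Answer: 10 11 24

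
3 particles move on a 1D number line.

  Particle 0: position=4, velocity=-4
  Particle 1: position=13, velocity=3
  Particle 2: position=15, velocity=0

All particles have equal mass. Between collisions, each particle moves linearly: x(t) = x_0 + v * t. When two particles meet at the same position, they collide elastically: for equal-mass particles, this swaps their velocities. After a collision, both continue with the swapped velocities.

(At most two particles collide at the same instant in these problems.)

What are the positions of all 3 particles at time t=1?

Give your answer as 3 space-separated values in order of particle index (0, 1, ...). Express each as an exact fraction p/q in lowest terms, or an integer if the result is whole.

Answer: 0 15 16

Derivation:
Collision at t=2/3: particles 1 and 2 swap velocities; positions: p0=4/3 p1=15 p2=15; velocities now: v0=-4 v1=0 v2=3
Advance to t=1 (no further collisions before then); velocities: v0=-4 v1=0 v2=3; positions = 0 15 16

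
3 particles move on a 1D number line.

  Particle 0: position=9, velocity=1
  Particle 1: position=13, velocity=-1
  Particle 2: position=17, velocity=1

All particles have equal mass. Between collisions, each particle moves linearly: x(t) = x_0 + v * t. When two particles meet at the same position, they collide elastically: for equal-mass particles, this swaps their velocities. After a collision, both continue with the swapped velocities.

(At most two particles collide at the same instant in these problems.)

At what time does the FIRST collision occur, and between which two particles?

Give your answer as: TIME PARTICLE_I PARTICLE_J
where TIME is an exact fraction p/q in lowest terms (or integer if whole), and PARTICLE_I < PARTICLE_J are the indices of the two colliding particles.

Answer: 2 0 1

Derivation:
Pair (0,1): pos 9,13 vel 1,-1 -> gap=4, closing at 2/unit, collide at t=2
Pair (1,2): pos 13,17 vel -1,1 -> not approaching (rel speed -2 <= 0)
Earliest collision: t=2 between 0 and 1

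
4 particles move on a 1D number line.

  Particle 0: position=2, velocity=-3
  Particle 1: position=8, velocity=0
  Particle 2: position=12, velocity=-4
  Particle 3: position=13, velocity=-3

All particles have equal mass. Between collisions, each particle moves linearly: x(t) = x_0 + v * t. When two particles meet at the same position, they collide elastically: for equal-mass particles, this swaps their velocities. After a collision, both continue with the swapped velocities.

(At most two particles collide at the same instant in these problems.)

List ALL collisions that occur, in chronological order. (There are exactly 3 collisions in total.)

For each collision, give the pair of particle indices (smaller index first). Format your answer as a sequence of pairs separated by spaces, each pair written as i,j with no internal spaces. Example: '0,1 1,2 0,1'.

Collision at t=1: particles 1 and 2 swap velocities; positions: p0=-1 p1=8 p2=8 p3=10; velocities now: v0=-3 v1=-4 v2=0 v3=-3
Collision at t=5/3: particles 2 and 3 swap velocities; positions: p0=-3 p1=16/3 p2=8 p3=8; velocities now: v0=-3 v1=-4 v2=-3 v3=0
Collision at t=10: particles 0 and 1 swap velocities; positions: p0=-28 p1=-28 p2=-17 p3=8; velocities now: v0=-4 v1=-3 v2=-3 v3=0

Answer: 1,2 2,3 0,1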